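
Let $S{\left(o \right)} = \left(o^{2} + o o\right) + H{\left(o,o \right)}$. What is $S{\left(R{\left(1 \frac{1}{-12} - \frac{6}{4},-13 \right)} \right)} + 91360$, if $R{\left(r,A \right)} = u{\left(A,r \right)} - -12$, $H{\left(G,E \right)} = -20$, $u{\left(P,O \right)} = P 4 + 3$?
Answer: $94078$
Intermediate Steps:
$u{\left(P,O \right)} = 3 + 4 P$ ($u{\left(P,O \right)} = 4 P + 3 = 3 + 4 P$)
$R{\left(r,A \right)} = 15 + 4 A$ ($R{\left(r,A \right)} = \left(3 + 4 A\right) - -12 = \left(3 + 4 A\right) + 12 = 15 + 4 A$)
$S{\left(o \right)} = -20 + 2 o^{2}$ ($S{\left(o \right)} = \left(o^{2} + o o\right) - 20 = \left(o^{2} + o^{2}\right) - 20 = 2 o^{2} - 20 = -20 + 2 o^{2}$)
$S{\left(R{\left(1 \frac{1}{-12} - \frac{6}{4},-13 \right)} \right)} + 91360 = \left(-20 + 2 \left(15 + 4 \left(-13\right)\right)^{2}\right) + 91360 = \left(-20 + 2 \left(15 - 52\right)^{2}\right) + 91360 = \left(-20 + 2 \left(-37\right)^{2}\right) + 91360 = \left(-20 + 2 \cdot 1369\right) + 91360 = \left(-20 + 2738\right) + 91360 = 2718 + 91360 = 94078$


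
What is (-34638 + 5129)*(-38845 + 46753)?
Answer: -233357172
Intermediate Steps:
(-34638 + 5129)*(-38845 + 46753) = -29509*7908 = -233357172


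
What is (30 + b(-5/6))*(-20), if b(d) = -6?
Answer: -480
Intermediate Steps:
(30 + b(-5/6))*(-20) = (30 - 6)*(-20) = 24*(-20) = -480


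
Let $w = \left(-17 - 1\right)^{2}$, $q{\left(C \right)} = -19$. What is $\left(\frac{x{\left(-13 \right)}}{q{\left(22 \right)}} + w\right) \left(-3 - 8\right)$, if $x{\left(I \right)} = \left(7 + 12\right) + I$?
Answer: $- \frac{67650}{19} \approx -3560.5$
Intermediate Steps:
$w = 324$ ($w = \left(-18\right)^{2} = 324$)
$x{\left(I \right)} = 19 + I$
$\left(\frac{x{\left(-13 \right)}}{q{\left(22 \right)}} + w\right) \left(-3 - 8\right) = \left(\frac{19 - 13}{-19} + 324\right) \left(-3 - 8\right) = \left(6 \left(- \frac{1}{19}\right) + 324\right) \left(-3 - 8\right) = \left(- \frac{6}{19} + 324\right) \left(-11\right) = \frac{6150}{19} \left(-11\right) = - \frac{67650}{19}$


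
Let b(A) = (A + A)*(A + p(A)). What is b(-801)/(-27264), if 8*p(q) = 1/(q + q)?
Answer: -10265617/218112 ≈ -47.066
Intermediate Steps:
p(q) = 1/(16*q) (p(q) = 1/(8*(q + q)) = 1/(8*((2*q))) = (1/(2*q))/8 = 1/(16*q))
b(A) = 2*A*(A + 1/(16*A)) (b(A) = (A + A)*(A + 1/(16*A)) = (2*A)*(A + 1/(16*A)) = 2*A*(A + 1/(16*A)))
b(-801)/(-27264) = (⅛ + 2*(-801)²)/(-27264) = (⅛ + 2*641601)*(-1/27264) = (⅛ + 1283202)*(-1/27264) = (10265617/8)*(-1/27264) = -10265617/218112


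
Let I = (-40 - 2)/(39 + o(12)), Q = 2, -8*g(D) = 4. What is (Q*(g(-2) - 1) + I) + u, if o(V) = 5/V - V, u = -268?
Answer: -12809/47 ≈ -272.53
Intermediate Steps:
g(D) = -½ (g(D) = -⅛*4 = -½)
o(V) = -V + 5/V
I = -72/47 (I = (-40 - 2)/(39 + (-1*12 + 5/12)) = -42/(39 + (-12 + 5*(1/12))) = -42/(39 + (-12 + 5/12)) = -42/(39 - 139/12) = -42/329/12 = -42*12/329 = -72/47 ≈ -1.5319)
(Q*(g(-2) - 1) + I) + u = (2*(-½ - 1) - 72/47) - 268 = (2*(-3/2) - 72/47) - 268 = (-3 - 72/47) - 268 = -213/47 - 268 = -12809/47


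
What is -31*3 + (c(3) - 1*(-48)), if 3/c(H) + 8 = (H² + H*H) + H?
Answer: -582/13 ≈ -44.769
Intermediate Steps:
c(H) = 3/(-8 + H + 2*H²) (c(H) = 3/(-8 + ((H² + H*H) + H)) = 3/(-8 + ((H² + H²) + H)) = 3/(-8 + (2*H² + H)) = 3/(-8 + (H + 2*H²)) = 3/(-8 + H + 2*H²))
-31*3 + (c(3) - 1*(-48)) = -31*3 + (3/(-8 + 3 + 2*3²) - 1*(-48)) = -93 + (3/(-8 + 3 + 2*9) + 48) = -93 + (3/(-8 + 3 + 18) + 48) = -93 + (3/13 + 48) = -93 + 627/13 = -582/13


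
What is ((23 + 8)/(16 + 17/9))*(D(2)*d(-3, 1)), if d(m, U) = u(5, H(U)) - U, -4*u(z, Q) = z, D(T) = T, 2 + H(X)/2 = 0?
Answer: -2511/322 ≈ -7.7981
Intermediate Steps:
H(X) = -4 (H(X) = -4 + 2*0 = -4 + 0 = -4)
u(z, Q) = -z/4
d(m, U) = -5/4 - U (d(m, U) = -1/4*5 - U = -5/4 - U)
((23 + 8)/(16 + 17/9))*(D(2)*d(-3, 1)) = ((23 + 8)/(16 + 17/9))*(2*(-5/4 - 1*1)) = (31/(16 + 17*(1/9)))*(2*(-5/4 - 1)) = (31/(16 + 17/9))*(2*(-9/4)) = (31/(161/9))*(-9/2) = (31*(9/161))*(-9/2) = (279/161)*(-9/2) = -2511/322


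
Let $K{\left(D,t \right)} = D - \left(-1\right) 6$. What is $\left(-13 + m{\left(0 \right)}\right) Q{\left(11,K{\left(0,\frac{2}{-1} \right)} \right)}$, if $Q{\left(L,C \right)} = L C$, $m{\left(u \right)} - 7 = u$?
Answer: $-396$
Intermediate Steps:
$m{\left(u \right)} = 7 + u$
$K{\left(D,t \right)} = 6 + D$ ($K{\left(D,t \right)} = D - -6 = D + 6 = 6 + D$)
$Q{\left(L,C \right)} = C L$
$\left(-13 + m{\left(0 \right)}\right) Q{\left(11,K{\left(0,\frac{2}{-1} \right)} \right)} = \left(-13 + \left(7 + 0\right)\right) \left(6 + 0\right) 11 = \left(-13 + 7\right) 6 \cdot 11 = \left(-6\right) 66 = -396$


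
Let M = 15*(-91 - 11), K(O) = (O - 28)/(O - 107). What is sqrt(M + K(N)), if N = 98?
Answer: 4*I*sqrt(865)/3 ≈ 39.214*I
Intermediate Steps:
K(O) = (-28 + O)/(-107 + O)
M = -1530 (M = 15*(-102) = -1530)
sqrt(M + K(N)) = sqrt(-1530 + (-28 + 98)/(-107 + 98)) = sqrt(-1530 + 70/(-9)) = sqrt(-1530 - 1/9*70) = sqrt(-1530 - 70/9) = sqrt(-13840/9) = 4*I*sqrt(865)/3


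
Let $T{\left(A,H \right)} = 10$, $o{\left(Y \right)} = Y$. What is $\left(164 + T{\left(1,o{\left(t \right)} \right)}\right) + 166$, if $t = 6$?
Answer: $340$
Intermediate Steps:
$\left(164 + T{\left(1,o{\left(t \right)} \right)}\right) + 166 = \left(164 + 10\right) + 166 = 174 + 166 = 340$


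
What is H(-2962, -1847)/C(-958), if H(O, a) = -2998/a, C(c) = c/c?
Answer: 2998/1847 ≈ 1.6232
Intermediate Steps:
C(c) = 1
H(-2962, -1847)/C(-958) = -2998/(-1847)/1 = -2998*(-1/1847)*1 = (2998/1847)*1 = 2998/1847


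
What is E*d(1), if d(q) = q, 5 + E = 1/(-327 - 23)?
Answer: -1751/350 ≈ -5.0029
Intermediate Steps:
E = -1751/350 (E = -5 + 1/(-327 - 23) = -5 + 1/(-350) = -5 - 1/350 = -1751/350 ≈ -5.0029)
E*d(1) = -1751/350*1 = -1751/350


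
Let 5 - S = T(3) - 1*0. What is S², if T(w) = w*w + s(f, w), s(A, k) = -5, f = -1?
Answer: 1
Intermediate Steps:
T(w) = -5 + w² (T(w) = w*w - 5 = w² - 5 = -5 + w²)
S = 1 (S = 5 - ((-5 + 3²) - 1*0) = 5 - ((-5 + 9) + 0) = 5 - (4 + 0) = 5 - 1*4 = 5 - 4 = 1)
S² = 1² = 1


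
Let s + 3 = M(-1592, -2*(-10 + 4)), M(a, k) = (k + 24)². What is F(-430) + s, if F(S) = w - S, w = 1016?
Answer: 2739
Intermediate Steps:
F(S) = 1016 - S
M(a, k) = (24 + k)²
s = 1293 (s = -3 + (24 - 2*(-10 + 4))² = -3 + (24 - 2*(-6))² = -3 + (24 + 12)² = -3 + 36² = -3 + 1296 = 1293)
F(-430) + s = (1016 - 1*(-430)) + 1293 = (1016 + 430) + 1293 = 1446 + 1293 = 2739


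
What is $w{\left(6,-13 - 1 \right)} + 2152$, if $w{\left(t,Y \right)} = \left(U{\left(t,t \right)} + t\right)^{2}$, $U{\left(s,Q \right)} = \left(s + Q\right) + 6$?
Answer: $2728$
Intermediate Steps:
$U{\left(s,Q \right)} = 6 + Q + s$ ($U{\left(s,Q \right)} = \left(Q + s\right) + 6 = 6 + Q + s$)
$w{\left(t,Y \right)} = \left(6 + 3 t\right)^{2}$ ($w{\left(t,Y \right)} = \left(\left(6 + t + t\right) + t\right)^{2} = \left(\left(6 + 2 t\right) + t\right)^{2} = \left(6 + 3 t\right)^{2}$)
$w{\left(6,-13 - 1 \right)} + 2152 = 9 \left(2 + 6\right)^{2} + 2152 = 9 \cdot 8^{2} + 2152 = 9 \cdot 64 + 2152 = 576 + 2152 = 2728$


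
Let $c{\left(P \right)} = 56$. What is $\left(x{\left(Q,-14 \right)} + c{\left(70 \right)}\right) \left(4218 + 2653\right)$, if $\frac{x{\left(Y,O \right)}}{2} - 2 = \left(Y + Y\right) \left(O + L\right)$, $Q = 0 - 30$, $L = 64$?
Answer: $-40813740$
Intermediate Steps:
$Q = -30$
$x{\left(Y,O \right)} = 4 + 4 Y \left(64 + O\right)$ ($x{\left(Y,O \right)} = 4 + 2 \left(Y + Y\right) \left(O + 64\right) = 4 + 2 \cdot 2 Y \left(64 + O\right) = 4 + 4 Y \left(64 + O\right)$)
$\left(x{\left(Q,-14 \right)} + c{\left(70 \right)}\right) \left(4218 + 2653\right) = \left(\left(4 + 256 \left(-30\right) + 4 \left(-14\right) \left(-30\right)\right) + 56\right) \left(4218 + 2653\right) = \left(\left(4 - 7680 + 1680\right) + 56\right) 6871 = \left(-5996 + 56\right) 6871 = \left(-5940\right) 6871 = -40813740$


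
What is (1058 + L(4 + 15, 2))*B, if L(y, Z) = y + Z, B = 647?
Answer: 698113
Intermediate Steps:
L(y, Z) = Z + y
(1058 + L(4 + 15, 2))*B = (1058 + (2 + (4 + 15)))*647 = (1058 + (2 + 19))*647 = (1058 + 21)*647 = 1079*647 = 698113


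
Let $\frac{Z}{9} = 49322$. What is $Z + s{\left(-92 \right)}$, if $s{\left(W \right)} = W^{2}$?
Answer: $452362$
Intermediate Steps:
$Z = 443898$ ($Z = 9 \cdot 49322 = 443898$)
$Z + s{\left(-92 \right)} = 443898 + \left(-92\right)^{2} = 443898 + 8464 = 452362$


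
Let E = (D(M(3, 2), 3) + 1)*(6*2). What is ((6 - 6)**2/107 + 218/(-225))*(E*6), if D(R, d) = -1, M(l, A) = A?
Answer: 0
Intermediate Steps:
E = 0 (E = (-1 + 1)*(6*2) = 0*12 = 0)
((6 - 6)**2/107 + 218/(-225))*(E*6) = ((6 - 6)**2/107 + 218/(-225))*(0*6) = (0**2*(1/107) + 218*(-1/225))*0 = (0*(1/107) - 218/225)*0 = (0 - 218/225)*0 = -218/225*0 = 0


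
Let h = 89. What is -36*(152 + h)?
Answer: -8676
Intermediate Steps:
-36*(152 + h) = -36*(152 + 89) = -36*241 = -8676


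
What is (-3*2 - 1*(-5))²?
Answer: 1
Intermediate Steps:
(-3*2 - 1*(-5))² = (-6 + 5)² = (-1)² = 1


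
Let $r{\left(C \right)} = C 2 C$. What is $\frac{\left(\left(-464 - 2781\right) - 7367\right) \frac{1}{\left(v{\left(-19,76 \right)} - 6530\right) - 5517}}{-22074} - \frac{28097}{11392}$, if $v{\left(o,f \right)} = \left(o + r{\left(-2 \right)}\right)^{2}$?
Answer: $- \frac{20777481047}{8424144768} \approx -2.4664$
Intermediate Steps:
$r{\left(C \right)} = 2 C^{2}$ ($r{\left(C \right)} = 2 C C = 2 C^{2}$)
$v{\left(o,f \right)} = \left(8 + o\right)^{2}$ ($v{\left(o,f \right)} = \left(o + 2 \left(-2\right)^{2}\right)^{2} = \left(o + 2 \cdot 4\right)^{2} = \left(o + 8\right)^{2} = \left(8 + o\right)^{2}$)
$\frac{\left(\left(-464 - 2781\right) - 7367\right) \frac{1}{\left(v{\left(-19,76 \right)} - 6530\right) - 5517}}{-22074} - \frac{28097}{11392} = \frac{\left(\left(-464 - 2781\right) - 7367\right) \frac{1}{\left(\left(8 - 19\right)^{2} - 6530\right) - 5517}}{-22074} - \frac{28097}{11392} = \frac{-3245 - 7367}{\left(\left(-11\right)^{2} - 6530\right) - 5517} \left(- \frac{1}{22074}\right) - \frac{28097}{11392} = - \frac{10612}{\left(121 - 6530\right) - 5517} \left(- \frac{1}{22074}\right) - \frac{28097}{11392} = - \frac{10612}{-6409 - 5517} \left(- \frac{1}{22074}\right) - \frac{28097}{11392} = - \frac{10612}{-11926} \left(- \frac{1}{22074}\right) - \frac{28097}{11392} = \left(-10612\right) \left(- \frac{1}{11926}\right) \left(- \frac{1}{22074}\right) - \frac{28097}{11392} = \frac{5306}{5963} \left(- \frac{1}{22074}\right) - \frac{28097}{11392} = - \frac{2653}{65813631} - \frac{28097}{11392} = - \frac{20777481047}{8424144768}$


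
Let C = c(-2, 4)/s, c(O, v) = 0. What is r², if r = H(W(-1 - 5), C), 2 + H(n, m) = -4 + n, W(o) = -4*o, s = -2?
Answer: 324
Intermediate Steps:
C = 0 (C = 0/(-2) = 0*(-½) = 0)
H(n, m) = -6 + n (H(n, m) = -2 + (-4 + n) = -6 + n)
r = 18 (r = -6 - 4*(-1 - 5) = -6 - 4*(-6) = -6 + 24 = 18)
r² = 18² = 324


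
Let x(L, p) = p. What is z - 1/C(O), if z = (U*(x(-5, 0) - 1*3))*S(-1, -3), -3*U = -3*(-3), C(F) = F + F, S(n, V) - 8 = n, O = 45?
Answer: 5669/90 ≈ 62.989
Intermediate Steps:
S(n, V) = 8 + n
C(F) = 2*F
U = -3 (U = -(-1)*(-3) = -⅓*9 = -3)
z = 63 (z = (-3*(0 - 1*3))*(8 - 1) = -3*(0 - 3)*7 = -3*(-3)*7 = 9*7 = 63)
z - 1/C(O) = 63 - 1/(2*45) = 63 - 1/90 = 5669/90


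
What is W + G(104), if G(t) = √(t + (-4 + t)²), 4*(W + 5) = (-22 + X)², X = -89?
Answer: 12301/4 + 2*√2526 ≈ 3175.8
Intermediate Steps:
W = 12301/4 (W = -5 + (-22 - 89)²/4 = -5 + (¼)*(-111)² = -5 + (¼)*12321 = -5 + 12321/4 = 12301/4 ≈ 3075.3)
W + G(104) = 12301/4 + √(104 + (-4 + 104)²) = 12301/4 + √(104 + 100²) = 12301/4 + √(104 + 10000) = 12301/4 + √10104 = 12301/4 + 2*√2526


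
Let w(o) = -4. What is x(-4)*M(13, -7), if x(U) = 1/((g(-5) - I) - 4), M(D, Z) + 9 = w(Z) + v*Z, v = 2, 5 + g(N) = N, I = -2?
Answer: 9/4 ≈ 2.2500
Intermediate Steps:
g(N) = -5 + N
M(D, Z) = -13 + 2*Z (M(D, Z) = -9 + (-4 + 2*Z) = -13 + 2*Z)
x(U) = -1/12 (x(U) = 1/(((-5 - 5) - 1*(-2)) - 4) = 1/((-10 + 2) - 4) = 1/(-8 - 4) = 1/(-12) = -1/12)
x(-4)*M(13, -7) = -(-13 + 2*(-7))/12 = -(-13 - 14)/12 = -1/12*(-27) = 9/4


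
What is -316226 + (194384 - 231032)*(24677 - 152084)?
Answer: 4668895510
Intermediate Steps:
-316226 + (194384 - 231032)*(24677 - 152084) = -316226 - 36648*(-127407) = -316226 + 4669211736 = 4668895510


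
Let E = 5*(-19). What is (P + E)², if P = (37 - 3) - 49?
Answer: 12100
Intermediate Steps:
E = -95
P = -15 (P = 34 - 49 = -15)
(P + E)² = (-15 - 95)² = (-110)² = 12100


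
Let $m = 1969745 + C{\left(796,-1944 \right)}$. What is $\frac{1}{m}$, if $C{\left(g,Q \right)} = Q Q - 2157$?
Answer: $\frac{1}{5746724} \approx 1.7401 \cdot 10^{-7}$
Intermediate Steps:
$C{\left(g,Q \right)} = -2157 + Q^{2}$ ($C{\left(g,Q \right)} = Q^{2} - 2157 = -2157 + Q^{2}$)
$m = 5746724$ ($m = 1969745 - \left(2157 - \left(-1944\right)^{2}\right) = 1969745 + \left(-2157 + 3779136\right) = 1969745 + 3776979 = 5746724$)
$\frac{1}{m} = \frac{1}{5746724}$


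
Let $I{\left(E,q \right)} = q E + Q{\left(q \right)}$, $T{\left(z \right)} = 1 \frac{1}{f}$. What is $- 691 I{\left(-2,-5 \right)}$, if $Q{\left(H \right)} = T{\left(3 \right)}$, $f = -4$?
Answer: $- \frac{26949}{4} \approx -6737.3$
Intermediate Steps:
$T{\left(z \right)} = - \frac{1}{4}$ ($T{\left(z \right)} = 1 \frac{1}{-4} = 1 \left(- \frac{1}{4}\right) = - \frac{1}{4}$)
$Q{\left(H \right)} = - \frac{1}{4}$
$I{\left(E,q \right)} = - \frac{1}{4} + E q$ ($I{\left(E,q \right)} = q E - \frac{1}{4} = E q - \frac{1}{4} = - \frac{1}{4} + E q$)
$- 691 I{\left(-2,-5 \right)} = - 691 \left(- \frac{1}{4} - -10\right) = - 691 \left(- \frac{1}{4} + 10\right) = \left(-691\right) \frac{39}{4} = - \frac{26949}{4}$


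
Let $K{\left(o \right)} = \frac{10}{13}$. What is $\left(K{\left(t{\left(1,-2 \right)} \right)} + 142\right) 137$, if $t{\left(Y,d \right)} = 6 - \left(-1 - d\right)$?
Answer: $\frac{254272}{13} \approx 19559.0$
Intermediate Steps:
$t{\left(Y,d \right)} = 7 + d$ ($t{\left(Y,d \right)} = 6 + \left(1 + d\right) = 7 + d$)
$K{\left(o \right)} = \frac{10}{13}$ ($K{\left(o \right)} = 10 \cdot \frac{1}{13} = \frac{10}{13}$)
$\left(K{\left(t{\left(1,-2 \right)} \right)} + 142\right) 137 = \left(\frac{10}{13} + 142\right) 137 = \frac{1856}{13} \cdot 137 = \frac{254272}{13}$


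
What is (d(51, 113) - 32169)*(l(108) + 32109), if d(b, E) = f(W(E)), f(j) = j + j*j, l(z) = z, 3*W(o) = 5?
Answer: -3108736459/3 ≈ -1.0362e+9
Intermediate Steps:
W(o) = 5/3 (W(o) = (⅓)*5 = 5/3)
f(j) = j + j²
d(b, E) = 40/9 (d(b, E) = 5*(1 + 5/3)/3 = (5/3)*(8/3) = 40/9)
(d(51, 113) - 32169)*(l(108) + 32109) = (40/9 - 32169)*(108 + 32109) = -289481/9*32217 = -3108736459/3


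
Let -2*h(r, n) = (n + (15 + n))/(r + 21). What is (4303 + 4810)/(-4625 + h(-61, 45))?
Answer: -145808/73979 ≈ -1.9709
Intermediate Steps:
h(r, n) = -(15 + 2*n)/(2*(21 + r)) (h(r, n) = -(n + (15 + n))/(2*(r + 21)) = -(15 + 2*n)/(2*(21 + r)))
(4303 + 4810)/(-4625 + h(-61, 45)) = (4303 + 4810)/(-4625 + (-15/2 - 1*45)/(21 - 61)) = 9113/(-4625 + (-15/2 - 45)/(-40)) = 9113/(-4625 - 1/40*(-105/2)) = 9113/(-4625 + 21/16) = 9113/(-73979/16) = 9113*(-16/73979) = -145808/73979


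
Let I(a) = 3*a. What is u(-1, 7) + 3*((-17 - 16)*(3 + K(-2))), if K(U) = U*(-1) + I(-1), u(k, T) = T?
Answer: -191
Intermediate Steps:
K(U) = -3 - U (K(U) = U*(-1) + 3*(-1) = -U - 3 = -3 - U)
u(-1, 7) + 3*((-17 - 16)*(3 + K(-2))) = 7 + 3*((-17 - 16)*(3 + (-3 - 1*(-2)))) = 7 + 3*(-33*(3 + (-3 + 2))) = 7 + 3*(-33*(3 - 1)) = 7 + 3*(-33*2) = 7 + 3*(-66) = 7 - 198 = -191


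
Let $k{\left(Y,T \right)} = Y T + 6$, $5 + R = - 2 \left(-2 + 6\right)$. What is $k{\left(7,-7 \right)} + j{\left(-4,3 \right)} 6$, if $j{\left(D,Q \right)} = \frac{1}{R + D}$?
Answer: $- \frac{737}{17} \approx -43.353$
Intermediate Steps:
$R = -13$ ($R = -5 - 2 \left(-2 + 6\right) = -5 - 8 = -13$)
$k{\left(Y,T \right)} = 6 + T Y$ ($k{\left(Y,T \right)} = T Y + 6 = 6 + T Y$)
$j{\left(D,Q \right)} = \frac{1}{-13 + D}$
$k{\left(7,-7 \right)} + j{\left(-4,3 \right)} 6 = \left(6 - 49\right) + \frac{1}{-13 - 4} \cdot 6 = \left(6 - 49\right) + \frac{1}{-17} \cdot 6 = -43 - \frac{6}{17} = - \frac{737}{17}$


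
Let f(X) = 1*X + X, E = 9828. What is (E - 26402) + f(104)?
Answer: -16366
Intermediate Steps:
f(X) = 2*X (f(X) = X + X = 2*X)
(E - 26402) + f(104) = (9828 - 26402) + 2*104 = -16574 + 208 = -16366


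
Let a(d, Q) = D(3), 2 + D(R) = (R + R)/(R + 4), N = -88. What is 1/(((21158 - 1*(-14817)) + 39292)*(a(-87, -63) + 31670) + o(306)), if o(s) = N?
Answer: 7/16685338478 ≈ 4.1953e-10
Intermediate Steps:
o(s) = -88
D(R) = -2 + 2*R/(4 + R) (D(R) = -2 + (R + R)/(R + 4) = -2 + (2*R)/(4 + R) = -2 + 2*R/(4 + R))
a(d, Q) = -8/7 (a(d, Q) = -8/(4 + 3) = -8/7)
1/(((21158 - 1*(-14817)) + 39292)*(a(-87, -63) + 31670) + o(306)) = 1/(((21158 - 1*(-14817)) + 39292)*(-8/7 + 31670) - 88) = 1/(((21158 + 14817) + 39292)*(221682/7) - 88) = 1/((35975 + 39292)*(221682/7) - 88) = 1/(75267*(221682/7) - 88) = 1/(16685339094/7 - 88) = 1/(16685338478/7) = 7/16685338478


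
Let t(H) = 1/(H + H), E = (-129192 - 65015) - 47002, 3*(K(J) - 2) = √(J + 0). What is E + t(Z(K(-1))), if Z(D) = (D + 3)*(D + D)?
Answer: -8067957831/33448 - 189*I/33448 ≈ -2.4121e+5 - 0.0056506*I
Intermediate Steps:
K(J) = 2 + √J/3 (K(J) = 2 + √(J + 0)/3 = 2 + √J/3)
E = -241209 (E = -194207 - 47002 = -241209)
Z(D) = 2*D*(3 + D) (Z(D) = (3 + D)*(2*D) = 2*D*(3 + D))
t(H) = 1/(2*H)
E + t(Z(K(-1))) = -241209 + 1/(2*((2*(2 + √(-1)/3)*(3 + (2 + √(-1)/3))))) = -241209 + 1/(2*((2*(2 + I/3)*(3 + (2 + I/3))))) = -241209 + 1/(2*((2*(2 + I/3)*(5 + I/3)))) = -241209 + (81*(2 - I/3)*(5 - I/3)/16724)/2 = -241209 + 81*(2 - I/3)*(5 - I/3)/33448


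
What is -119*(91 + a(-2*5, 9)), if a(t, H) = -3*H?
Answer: -7616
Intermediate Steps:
-119*(91 + a(-2*5, 9)) = -119*(91 - 3*9) = -119*(91 - 27) = -119*64 = -7616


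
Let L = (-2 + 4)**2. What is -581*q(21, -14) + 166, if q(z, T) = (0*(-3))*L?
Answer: 166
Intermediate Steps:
L = 4 (L = 2**2 = 4)
q(z, T) = 0 (q(z, T) = (0*(-3))*4 = 0*4 = 0)
-581*q(21, -14) + 166 = -581*0 + 166 = 0 + 166 = 166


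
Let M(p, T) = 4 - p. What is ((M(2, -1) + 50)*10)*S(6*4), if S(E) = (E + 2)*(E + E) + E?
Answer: 661440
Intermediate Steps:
S(E) = E + 2*E*(2 + E) (S(E) = (2 + E)*(2*E) + E = 2*E*(2 + E) + E = E + 2*E*(2 + E))
((M(2, -1) + 50)*10)*S(6*4) = (((4 - 1*2) + 50)*10)*((6*4)*(5 + 2*(6*4))) = (((4 - 2) + 50)*10)*(24*(5 + 2*24)) = ((2 + 50)*10)*(24*(5 + 48)) = (52*10)*(24*53) = 520*1272 = 661440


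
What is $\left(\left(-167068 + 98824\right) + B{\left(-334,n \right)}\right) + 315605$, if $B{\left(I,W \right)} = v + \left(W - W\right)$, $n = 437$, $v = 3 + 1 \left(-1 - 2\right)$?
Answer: $247361$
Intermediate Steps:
$v = 0$ ($v = 3 + 1 \left(-3\right) = 3 - 3 = 0$)
$B{\left(I,W \right)} = 0$ ($B{\left(I,W \right)} = 0 + \left(W - W\right) = 0 + 0 = 0$)
$\left(\left(-167068 + 98824\right) + B{\left(-334,n \right)}\right) + 315605 = \left(\left(-167068 + 98824\right) + 0\right) + 315605 = \left(-68244 + 0\right) + 315605 = -68244 + 315605 = 247361$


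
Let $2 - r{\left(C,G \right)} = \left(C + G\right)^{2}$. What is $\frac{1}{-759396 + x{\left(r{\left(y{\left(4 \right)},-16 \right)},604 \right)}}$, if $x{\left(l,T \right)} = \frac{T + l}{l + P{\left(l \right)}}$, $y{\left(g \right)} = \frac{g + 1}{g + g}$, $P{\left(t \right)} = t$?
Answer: $- \frac{30002}{22783422447} \approx -1.3168 \cdot 10^{-6}$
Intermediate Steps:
$y{\left(g \right)} = \frac{1 + g}{2 g}$
$r{\left(C,G \right)} = 2 - \left(C + G\right)^{2}$
$x{\left(l,T \right)} = \frac{T + l}{2 l}$ ($x{\left(l,T \right)} = \frac{T + l}{l + l} = \frac{T + l}{2 l}$)
$\frac{1}{-759396 + x{\left(r{\left(y{\left(4 \right)},-16 \right)},604 \right)}} = \frac{1}{-759396 + \frac{604 + \left(2 - \left(\frac{1 + 4}{2 \cdot 4} - 16\right)^{2}\right)}{2 \left(2 - \left(\frac{1 + 4}{2 \cdot 4} - 16\right)^{2}\right)}} = \frac{1}{-759396 + \frac{604 + \left(2 - \left(\frac{1}{2} \cdot \frac{1}{4} \cdot 5 - 16\right)^{2}\right)}{2 \left(2 - \left(\frac{1}{2} \cdot \frac{1}{4} \cdot 5 - 16\right)^{2}\right)}} = \frac{1}{-759396 + \frac{604 + \left(2 - \left(\frac{5}{8} - 16\right)^{2}\right)}{2 \left(2 - \left(\frac{5}{8} - 16\right)^{2}\right)}} = \frac{1}{-759396 + \frac{604 + \left(2 - \left(- \frac{123}{8}\right)^{2}\right)}{2 \left(2 - \left(- \frac{123}{8}\right)^{2}\right)}} = \frac{1}{-759396 + \frac{604 + \left(2 - \frac{15129}{64}\right)}{2 \left(2 - \frac{15129}{64}\right)}} = \frac{1}{-759396 + \frac{604 - \frac{15001}{64}}{2 \left(- \frac{15001}{64}\right)}} = \frac{1}{-759396 + \frac{1}{2} \left(- \frac{64}{15001}\right) \frac{23655}{64}} = \frac{1}{-759396 - \frac{23655}{30002}} = \frac{1}{- \frac{22783422447}{30002}} = - \frac{30002}{22783422447}$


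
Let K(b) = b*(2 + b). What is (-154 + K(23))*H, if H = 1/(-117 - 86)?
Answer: -421/203 ≈ -2.0739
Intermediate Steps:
H = -1/203 (H = 1/(-203) = -1/203 ≈ -0.0049261)
(-154 + K(23))*H = (-154 + 23*(2 + 23))*(-1/203) = (-154 + 23*25)*(-1/203) = (-154 + 575)*(-1/203) = 421*(-1/203) = -421/203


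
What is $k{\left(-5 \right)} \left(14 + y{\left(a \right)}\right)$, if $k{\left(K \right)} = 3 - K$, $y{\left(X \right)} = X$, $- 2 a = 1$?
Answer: $108$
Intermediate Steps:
$a = - \frac{1}{2}$ ($a = \left(- \frac{1}{2}\right) 1 = - \frac{1}{2} \approx -0.5$)
$k{\left(-5 \right)} \left(14 + y{\left(a \right)}\right) = \left(3 - -5\right) \left(14 - \frac{1}{2}\right) = \left(3 + 5\right) \frac{27}{2} = 8 \cdot \frac{27}{2} = 108$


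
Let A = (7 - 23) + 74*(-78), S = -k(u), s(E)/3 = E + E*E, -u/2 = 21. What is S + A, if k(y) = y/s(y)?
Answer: -711923/123 ≈ -5788.0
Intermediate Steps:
u = -42 (u = -2*21 = -42)
s(E) = 3*E + 3*E² (s(E) = 3*(E + E*E) = 3*(E + E²) = 3*E + 3*E²)
k(y) = 1/(3*(1 + y)) (k(y) = y/((3*y*(1 + y))) = y*(1/(3*y*(1 + y))) = 1/(3*(1 + y)))
S = 1/123 (S = -1/(3*(1 - 42)) = -1/(3*(-41)) = -(-1)/(3*41) = -1*(-1/123) = 1/123 ≈ 0.0081301)
A = -5788 (A = -16 - 5772 = -5788)
S + A = 1/123 - 5788 = -711923/123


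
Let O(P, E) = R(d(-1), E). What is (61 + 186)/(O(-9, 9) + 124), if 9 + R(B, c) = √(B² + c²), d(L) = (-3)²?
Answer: 28405/13063 - 2223*√2/13063 ≈ 1.9338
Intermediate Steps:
d(L) = 9
R(B, c) = -9 + √(B² + c²)
O(P, E) = -9 + √(81 + E²) (O(P, E) = -9 + √(9² + E²) = -9 + √(81 + E²))
(61 + 186)/(O(-9, 9) + 124) = (61 + 186)/((-9 + √(81 + 9²)) + 124) = 247/((-9 + √(81 + 81)) + 124) = 247/((-9 + √162) + 124) = 247/((-9 + 9*√2) + 124) = 247/(115 + 9*√2)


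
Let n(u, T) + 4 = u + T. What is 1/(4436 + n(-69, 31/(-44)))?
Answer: 44/191941 ≈ 0.00022924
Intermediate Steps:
n(u, T) = -4 + T + u (n(u, T) = -4 + (u + T) = -4 + (T + u) = -4 + T + u)
1/(4436 + n(-69, 31/(-44))) = 1/(4436 + (-4 + 31/(-44) - 69)) = 1/(4436 + (-4 + 31*(-1/44) - 69)) = 1/(4436 + (-4 - 31/44 - 69)) = 1/(4436 - 3243/44) = 1/(191941/44) = 44/191941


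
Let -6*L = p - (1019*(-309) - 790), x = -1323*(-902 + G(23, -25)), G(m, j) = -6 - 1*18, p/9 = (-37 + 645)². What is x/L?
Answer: -7350588/3642637 ≈ -2.0179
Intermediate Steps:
p = 3326976 (p = 9*(-37 + 645)² = 9*608² = 9*369664 = 3326976)
G(m, j) = -24 (G(m, j) = -6 - 18 = -24)
x = 1225098 (x = -1323*(-902 - 24) = -1323*(-926) = 1225098)
L = -3642637/6 (L = -(3326976 - (1019*(-309) - 790))/6 = -(3326976 - (-314871 - 790))/6 = -(3326976 - 1*(-315661))/6 = -(3326976 + 315661)/6 = -⅙*3642637 = -3642637/6 ≈ -6.0711e+5)
x/L = 1225098/(-3642637/6) = 1225098*(-6/3642637) = -7350588/3642637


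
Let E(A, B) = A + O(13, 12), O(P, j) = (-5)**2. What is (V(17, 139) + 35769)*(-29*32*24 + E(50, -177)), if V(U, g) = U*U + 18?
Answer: -800778972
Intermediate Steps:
O(P, j) = 25
E(A, B) = 25 + A (E(A, B) = A + 25 = 25 + A)
V(U, g) = 18 + U**2 (V(U, g) = U**2 + 18 = 18 + U**2)
(V(17, 139) + 35769)*(-29*32*24 + E(50, -177)) = ((18 + 17**2) + 35769)*(-29*32*24 + (25 + 50)) = ((18 + 289) + 35769)*(-928*24 + 75) = (307 + 35769)*(-22272 + 75) = 36076*(-22197) = -800778972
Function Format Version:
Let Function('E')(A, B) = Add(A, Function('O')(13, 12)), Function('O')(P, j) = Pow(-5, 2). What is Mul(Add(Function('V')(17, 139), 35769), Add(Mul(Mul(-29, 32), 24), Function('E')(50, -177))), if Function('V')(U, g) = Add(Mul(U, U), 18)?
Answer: -800778972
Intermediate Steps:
Function('O')(P, j) = 25
Function('E')(A, B) = Add(25, A) (Function('E')(A, B) = Add(A, 25) = Add(25, A))
Function('V')(U, g) = Add(18, Pow(U, 2)) (Function('V')(U, g) = Add(Pow(U, 2), 18) = Add(18, Pow(U, 2)))
Mul(Add(Function('V')(17, 139), 35769), Add(Mul(Mul(-29, 32), 24), Function('E')(50, -177))) = Mul(Add(Add(18, Pow(17, 2)), 35769), Add(Mul(Mul(-29, 32), 24), Add(25, 50))) = Mul(Add(Add(18, 289), 35769), Add(Mul(-928, 24), 75)) = Mul(Add(307, 35769), Add(-22272, 75)) = Mul(36076, -22197) = -800778972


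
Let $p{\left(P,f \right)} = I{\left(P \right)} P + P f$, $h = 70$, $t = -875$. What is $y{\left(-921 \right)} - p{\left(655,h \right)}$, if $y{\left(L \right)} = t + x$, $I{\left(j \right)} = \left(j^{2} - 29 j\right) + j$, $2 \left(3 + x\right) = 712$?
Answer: $-269045047$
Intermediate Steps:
$x = 353$ ($x = -3 + \frac{1}{2} \cdot 712 = -3 + 356 = 353$)
$I{\left(j \right)} = j^{2} - 28 j$
$p{\left(P,f \right)} = P f + P^{2} \left(-28 + P\right)$ ($p{\left(P,f \right)} = P \left(-28 + P\right) P + P f = P^{2} \left(-28 + P\right) + P f = P f + P^{2} \left(-28 + P\right)$)
$y{\left(L \right)} = -522$ ($y{\left(L \right)} = -875 + 353 = -522$)
$y{\left(-921 \right)} - p{\left(655,h \right)} = -522 - 655 \left(70 + 655 \left(-28 + 655\right)\right) = -522 - 655 \left(70 + 655 \cdot 627\right) = -522 - 655 \left(70 + 410685\right) = -522 - 655 \cdot 410755 = -522 - 269044525 = -269045047$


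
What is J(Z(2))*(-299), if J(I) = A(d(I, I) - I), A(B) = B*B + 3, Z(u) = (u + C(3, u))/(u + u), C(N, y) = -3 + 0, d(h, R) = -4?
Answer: -81627/16 ≈ -5101.7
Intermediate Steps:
C(N, y) = -3
Z(u) = (-3 + u)/(2*u) (Z(u) = (u - 3)/(u + u) = (-3 + u)/((2*u)) = (-3 + u)*(1/(2*u)) = (-3 + u)/(2*u))
A(B) = 3 + B² (A(B) = B² + 3 = 3 + B²)
J(I) = 3 + (-4 - I)²
J(Z(2))*(-299) = (3 + (4 + (½)*(-3 + 2)/2)²)*(-299) = (3 + (4 + (½)*(½)*(-1))²)*(-299) = (3 + (4 - ¼)²)*(-299) = (3 + (15/4)²)*(-299) = (3 + 225/16)*(-299) = (273/16)*(-299) = -81627/16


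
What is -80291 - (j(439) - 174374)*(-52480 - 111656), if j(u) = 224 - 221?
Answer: -28620638747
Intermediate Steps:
j(u) = 3
-80291 - (j(439) - 174374)*(-52480 - 111656) = -80291 - (3 - 174374)*(-52480 - 111656) = -80291 - (-174371)*(-164136) = -80291 - 1*28620558456 = -80291 - 28620558456 = -28620638747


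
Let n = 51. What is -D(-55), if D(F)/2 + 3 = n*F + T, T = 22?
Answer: 5572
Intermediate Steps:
D(F) = 38 + 102*F (D(F) = -6 + 2*(51*F + 22) = -6 + 2*(22 + 51*F) = -6 + (44 + 102*F) = 38 + 102*F)
-D(-55) = -(38 + 102*(-55)) = -(38 - 5610) = -1*(-5572) = 5572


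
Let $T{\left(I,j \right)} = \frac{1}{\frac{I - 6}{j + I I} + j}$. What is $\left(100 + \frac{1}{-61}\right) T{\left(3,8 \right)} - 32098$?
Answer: $- \frac{13700389}{427} \approx -32085.0$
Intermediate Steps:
$T{\left(I,j \right)} = \frac{1}{j + \frac{-6 + I}{j + I^{2}}}$ ($T{\left(I,j \right)} = \frac{1}{\frac{-6 + I}{j + I^{2}} + j} = \frac{1}{j + \frac{-6 + I}{j + I^{2}}}$)
$\left(100 + \frac{1}{-61}\right) T{\left(3,8 \right)} - 32098 = \left(100 + \frac{1}{-61}\right) \frac{8 + 3^{2}}{-6 + 3 + 8^{2} + 8 \cdot 3^{2}} - 32098 = \left(100 - \frac{1}{61}\right) \frac{8 + 9}{-6 + 3 + 64 + 8 \cdot 9} - 32098 = \frac{6099 \frac{1}{-6 + 3 + 64 + 72} \cdot 17}{61} - 32098 = \frac{6099 \cdot \frac{1}{133} \cdot 17}{61} - 32098 = \frac{6099}{61} \cdot \frac{17}{133} - 32098 = \frac{5457}{427} - 32098 = - \frac{13700389}{427}$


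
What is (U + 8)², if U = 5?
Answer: 169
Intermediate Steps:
(U + 8)² = (5 + 8)² = 13² = 169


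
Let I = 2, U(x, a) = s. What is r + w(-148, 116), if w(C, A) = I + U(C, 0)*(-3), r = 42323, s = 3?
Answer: 42316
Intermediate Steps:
U(x, a) = 3
w(C, A) = -7 (w(C, A) = 2 + 3*(-3) = 2 - 9 = -7)
r + w(-148, 116) = 42323 - 7 = 42316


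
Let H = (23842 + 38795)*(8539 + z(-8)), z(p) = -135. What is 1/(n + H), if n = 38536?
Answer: 1/526439884 ≈ 1.8996e-9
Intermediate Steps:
H = 526401348 (H = (23842 + 38795)*(8539 - 135) = 62637*8404 = 526401348)
1/(n + H) = 1/(38536 + 526401348) = 1/526439884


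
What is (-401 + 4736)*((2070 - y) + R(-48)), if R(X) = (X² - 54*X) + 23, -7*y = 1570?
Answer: 218887155/7 ≈ 3.1270e+7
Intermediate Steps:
y = -1570/7 (y = -⅐*1570 = -1570/7 ≈ -224.29)
R(X) = 23 + X² - 54*X
(-401 + 4736)*((2070 - y) + R(-48)) = (-401 + 4736)*((2070 - 1*(-1570/7)) + (23 + (-48)² - 54*(-48))) = 4335*((2070 + 1570/7) + (23 + 2304 + 2592)) = 4335*(16060/7 + 4919) = 4335*(50493/7) = 218887155/7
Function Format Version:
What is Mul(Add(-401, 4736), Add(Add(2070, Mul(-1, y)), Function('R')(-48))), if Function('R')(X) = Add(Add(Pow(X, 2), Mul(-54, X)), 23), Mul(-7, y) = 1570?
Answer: Rational(218887155, 7) ≈ 3.1270e+7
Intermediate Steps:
y = Rational(-1570, 7) (y = Mul(Rational(-1, 7), 1570) = Rational(-1570, 7) ≈ -224.29)
Function('R')(X) = Add(23, Pow(X, 2), Mul(-54, X))
Mul(Add(-401, 4736), Add(Add(2070, Mul(-1, y)), Function('R')(-48))) = Mul(Add(-401, 4736), Add(Add(2070, Mul(-1, Rational(-1570, 7))), Add(23, Pow(-48, 2), Mul(-54, -48)))) = Mul(4335, Add(Add(2070, Rational(1570, 7)), Add(23, 2304, 2592))) = Mul(4335, Add(Rational(16060, 7), 4919)) = Mul(4335, Rational(50493, 7)) = Rational(218887155, 7)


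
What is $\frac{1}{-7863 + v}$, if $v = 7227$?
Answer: $- \frac{1}{636} \approx -0.0015723$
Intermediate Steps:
$\frac{1}{-7863 + v} = \frac{1}{-7863 + 7227} = \frac{1}{-636} = - \frac{1}{636}$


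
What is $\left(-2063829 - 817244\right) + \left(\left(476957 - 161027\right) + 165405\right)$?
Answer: $-2399738$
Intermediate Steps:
$\left(-2063829 - 817244\right) + \left(\left(476957 - 161027\right) + 165405\right) = -2881073 + \left(315930 + 165405\right) = -2881073 + 481335 = -2399738$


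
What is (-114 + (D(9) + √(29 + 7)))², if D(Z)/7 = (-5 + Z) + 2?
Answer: 4356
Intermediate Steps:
D(Z) = -21 + 7*Z (D(Z) = 7*((-5 + Z) + 2) = 7*(-3 + Z) = -21 + 7*Z)
(-114 + (D(9) + √(29 + 7)))² = (-114 + ((-21 + 7*9) + √(29 + 7)))² = (-114 + ((-21 + 63) + √36))² = (-114 + (42 + 6))² = (-114 + 48)² = (-66)² = 4356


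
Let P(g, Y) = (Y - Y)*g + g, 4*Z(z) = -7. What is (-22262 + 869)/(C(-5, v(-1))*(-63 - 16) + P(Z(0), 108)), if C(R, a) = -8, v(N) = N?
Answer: -85572/2521 ≈ -33.944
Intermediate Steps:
Z(z) = -7/4 (Z(z) = (¼)*(-7) = -7/4)
P(g, Y) = g (P(g, Y) = 0*g + g = 0 + g = g)
(-22262 + 869)/(C(-5, v(-1))*(-63 - 16) + P(Z(0), 108)) = (-22262 + 869)/(-8*(-63 - 16) - 7/4) = -21393/(-8*(-79) - 7/4) = -21393/(632 - 7/4) = -21393/2521/4 = -21393*4/2521 = -85572/2521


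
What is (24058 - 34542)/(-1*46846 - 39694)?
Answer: 2621/21635 ≈ 0.12115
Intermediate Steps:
(24058 - 34542)/(-1*46846 - 39694) = -10484/(-46846 - 39694) = -10484/(-86540) = -10484*(-1/86540) = 2621/21635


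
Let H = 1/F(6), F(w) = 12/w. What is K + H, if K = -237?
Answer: -473/2 ≈ -236.50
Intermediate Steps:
H = ½ (H = 1/(12/6) = 1/(12*(⅙)) = 1/2 = ½ ≈ 0.50000)
K + H = -237 + ½ = -473/2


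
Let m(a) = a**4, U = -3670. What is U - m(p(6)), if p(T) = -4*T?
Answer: -335446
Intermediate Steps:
U - m(p(6)) = -3670 - (-4*6)**4 = -3670 - 1*(-24)**4 = -3670 - 1*331776 = -3670 - 331776 = -335446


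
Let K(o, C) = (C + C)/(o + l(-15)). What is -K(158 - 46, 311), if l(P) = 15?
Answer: -622/127 ≈ -4.8976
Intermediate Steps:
K(o, C) = 2*C/(15 + o) (K(o, C) = (C + C)/(o + 15) = (2*C)/(15 + o) = 2*C/(15 + o))
-K(158 - 46, 311) = -2*311/(15 + (158 - 46)) = -2*311/(15 + 112) = -2*311/127 = -1*622/127 = -622/127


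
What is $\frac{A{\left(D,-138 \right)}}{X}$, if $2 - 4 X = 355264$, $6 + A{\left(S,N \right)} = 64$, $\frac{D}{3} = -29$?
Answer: $- \frac{116}{177631} \approx -0.00065304$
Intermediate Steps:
$D = -87$ ($D = 3 \left(-29\right) = -87$)
$A{\left(S,N \right)} = 58$ ($A{\left(S,N \right)} = -6 + 64 = 58$)
$X = - \frac{177631}{2}$ ($X = \frac{1}{2} - 88816 = - \frac{177631}{2} \approx -88816.0$)
$\frac{A{\left(D,-138 \right)}}{X} = \frac{58}{- \frac{177631}{2}} = 58 \left(- \frac{2}{177631}\right) = - \frac{116}{177631}$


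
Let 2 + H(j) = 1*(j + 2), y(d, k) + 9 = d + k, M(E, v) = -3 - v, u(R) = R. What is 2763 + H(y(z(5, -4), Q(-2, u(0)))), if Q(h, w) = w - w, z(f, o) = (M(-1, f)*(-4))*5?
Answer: 2914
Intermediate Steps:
z(f, o) = 60 + 20*f (z(f, o) = ((-3 - f)*(-4))*5 = (12 + 4*f)*5 = 60 + 20*f)
Q(h, w) = 0
y(d, k) = -9 + d + k (y(d, k) = -9 + (d + k) = -9 + d + k)
H(j) = j (H(j) = -2 + 1*(j + 2) = -2 + 1*(2 + j) = -2 + (2 + j) = j)
2763 + H(y(z(5, -4), Q(-2, u(0)))) = 2763 + (-9 + (60 + 20*5) + 0) = 2763 + (-9 + (60 + 100) + 0) = 2763 + (-9 + 160 + 0) = 2763 + 151 = 2914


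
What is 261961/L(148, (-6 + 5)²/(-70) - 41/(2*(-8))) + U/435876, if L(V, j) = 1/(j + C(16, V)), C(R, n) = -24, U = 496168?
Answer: -48988366030171/8717520 ≈ -5.6195e+6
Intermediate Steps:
L(V, j) = 1/(-24 + j) (L(V, j) = 1/(j - 24) = 1/(-24 + j))
261961/L(148, (-6 + 5)²/(-70) - 41/(2*(-8))) + U/435876 = 261961/(1/(-24 + ((-6 + 5)²/(-70) - 41/(2*(-8))))) + 496168/435876 = 261961/(1/(-24 + ((-1)²*(-1/70) - 41/(-16)))) + 496168*(1/435876) = 261961/(1/(-24 + (1*(-1/70) - 41*(-1/16)))) + 124042/108969 = 261961/(1/(-24 + (-1/70 + 41/16))) + 124042/108969 = 261961/(1/(-24 + 1427/560)) + 124042/108969 = 261961/(1/(-12013/560)) + 124042/108969 = 261961/(-560/12013) + 124042/108969 = 261961*(-12013/560) + 124042/108969 = -449562499/80 + 124042/108969 = -48988366030171/8717520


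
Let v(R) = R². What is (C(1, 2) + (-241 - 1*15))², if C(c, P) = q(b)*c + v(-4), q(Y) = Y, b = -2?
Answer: 58564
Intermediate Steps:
C(c, P) = 16 - 2*c (C(c, P) = -2*c + (-4)² = -2*c + 16 = 16 - 2*c)
(C(1, 2) + (-241 - 1*15))² = ((16 - 2*1) + (-241 - 1*15))² = ((16 - 2) + (-241 - 15))² = (14 - 256)² = (-242)² = 58564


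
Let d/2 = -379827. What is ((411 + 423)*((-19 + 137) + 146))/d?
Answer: -12232/42203 ≈ -0.28984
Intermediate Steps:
d = -759654 (d = 2*(-379827) = -759654)
((411 + 423)*((-19 + 137) + 146))/d = ((411 + 423)*((-19 + 137) + 146))/(-759654) = (834*(118 + 146))*(-1/759654) = (834*264)*(-1/759654) = 220176*(-1/759654) = -12232/42203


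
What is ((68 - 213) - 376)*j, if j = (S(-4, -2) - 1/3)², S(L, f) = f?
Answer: -25529/9 ≈ -2836.6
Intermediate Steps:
j = 49/9 (j = (-2 - 1/3)² = (-2 - 1*⅓)² = (-2 - ⅓)² = (-7/3)² = 49/9 ≈ 5.4444)
((68 - 213) - 376)*j = ((68 - 213) - 376)*(49/9) = (-145 - 376)*(49/9) = -521*49/9 = -25529/9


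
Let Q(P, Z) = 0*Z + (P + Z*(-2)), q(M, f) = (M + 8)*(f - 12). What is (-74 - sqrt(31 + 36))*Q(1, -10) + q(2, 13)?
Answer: -1544 - 21*sqrt(67) ≈ -1715.9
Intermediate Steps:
q(M, f) = (-12 + f)*(8 + M) (q(M, f) = (8 + M)*(-12 + f) = (-12 + f)*(8 + M))
Q(P, Z) = P - 2*Z (Q(P, Z) = 0 + (P - 2*Z) = P - 2*Z)
(-74 - sqrt(31 + 36))*Q(1, -10) + q(2, 13) = (-74 - sqrt(31 + 36))*(1 - 2*(-10)) + (-96 - 12*2 + 8*13 + 2*13) = (-74 - sqrt(67))*(1 + 20) + (-96 - 24 + 104 + 26) = (-74 - sqrt(67))*21 + 10 = (-1554 - 21*sqrt(67)) + 10 = -1544 - 21*sqrt(67)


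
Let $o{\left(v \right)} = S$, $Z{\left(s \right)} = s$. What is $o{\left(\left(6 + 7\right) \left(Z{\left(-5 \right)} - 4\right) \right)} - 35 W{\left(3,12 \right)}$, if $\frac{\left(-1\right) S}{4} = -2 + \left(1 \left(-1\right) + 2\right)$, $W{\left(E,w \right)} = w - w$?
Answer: $4$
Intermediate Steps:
$W{\left(E,w \right)} = 0$
$S = 4$ ($S = - 4 \left(-2 + \left(1 \left(-1\right) + 2\right)\right) = - 4 \left(-2 + \left(-1 + 2\right)\right) = - 4 \left(-2 + 1\right) = \left(-4\right) \left(-1\right) = 4$)
$o{\left(v \right)} = 4$
$o{\left(\left(6 + 7\right) \left(Z{\left(-5 \right)} - 4\right) \right)} - 35 W{\left(3,12 \right)} = 4 - 0 = 4 + 0 = 4$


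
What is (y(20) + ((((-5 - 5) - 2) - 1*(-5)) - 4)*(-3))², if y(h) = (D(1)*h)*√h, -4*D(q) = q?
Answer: 1589 - 660*√5 ≈ 113.20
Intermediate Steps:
D(q) = -q/4
y(h) = -h^(3/2)/4 (y(h) = ((-¼*1)*h)*√h = (-h/4)*√h = -h^(3/2)/4)
(y(20) + ((((-5 - 5) - 2) - 1*(-5)) - 4)*(-3))² = (-10*√5 + ((((-5 - 5) - 2) - 1*(-5)) - 4)*(-3))² = (-10*√5 + (((-10 - 2) + 5) - 4)*(-3))² = (-10*√5 + ((-12 + 5) - 4)*(-3))² = (-10*√5 + (-7 - 4)*(-3))² = (-10*√5 - 11*(-3))² = (-10*√5 + 33)² = (33 - 10*√5)²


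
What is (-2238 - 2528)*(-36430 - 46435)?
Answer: 394934590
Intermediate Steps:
(-2238 - 2528)*(-36430 - 46435) = -4766*(-82865) = 394934590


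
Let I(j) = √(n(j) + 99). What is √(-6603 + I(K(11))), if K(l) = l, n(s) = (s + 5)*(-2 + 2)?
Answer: √(-6603 + 3*√11) ≈ 81.198*I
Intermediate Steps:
n(s) = 0 (n(s) = (5 + s)*0 = 0)
I(j) = 3*√11 (I(j) = √(0 + 99) = √99 = 3*√11)
√(-6603 + I(K(11))) = √(-6603 + 3*√11)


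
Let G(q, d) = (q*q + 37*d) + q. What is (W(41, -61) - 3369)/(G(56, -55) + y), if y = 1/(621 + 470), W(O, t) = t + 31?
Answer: -3708309/1262288 ≈ -2.9378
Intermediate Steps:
W(O, t) = 31 + t
G(q, d) = q + q² + 37*d (G(q, d) = (q² + 37*d) + q = q + q² + 37*d)
y = 1/1091 ≈ 0.00091659
(W(41, -61) - 3369)/(G(56, -55) + y) = ((31 - 61) - 3369)/((56 + 56² + 37*(-55)) + 1/1091) = (-30 - 3369)/((56 + 3136 - 2035) + 1/1091) = -3399/(1157 + 1/1091) = -3399/1262288/1091 = -3399*1091/1262288 = -3708309/1262288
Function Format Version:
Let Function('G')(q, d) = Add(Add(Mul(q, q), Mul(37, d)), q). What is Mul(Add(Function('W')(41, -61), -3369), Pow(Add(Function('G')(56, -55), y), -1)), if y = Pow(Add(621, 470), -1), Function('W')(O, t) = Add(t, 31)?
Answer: Rational(-3708309, 1262288) ≈ -2.9378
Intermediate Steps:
Function('W')(O, t) = Add(31, t)
Function('G')(q, d) = Add(q, Pow(q, 2), Mul(37, d)) (Function('G')(q, d) = Add(Add(Pow(q, 2), Mul(37, d)), q) = Add(q, Pow(q, 2), Mul(37, d)))
y = Rational(1, 1091) (y = Pow(1091, -1) = Rational(1, 1091) ≈ 0.00091659)
Mul(Add(Function('W')(41, -61), -3369), Pow(Add(Function('G')(56, -55), y), -1)) = Mul(Add(Add(31, -61), -3369), Pow(Add(Add(56, Pow(56, 2), Mul(37, -55)), Rational(1, 1091)), -1)) = Mul(Add(-30, -3369), Pow(Add(Add(56, 3136, -2035), Rational(1, 1091)), -1)) = Mul(-3399, Pow(Add(1157, Rational(1, 1091)), -1)) = Mul(-3399, Pow(Rational(1262288, 1091), -1)) = Mul(-3399, Rational(1091, 1262288)) = Rational(-3708309, 1262288)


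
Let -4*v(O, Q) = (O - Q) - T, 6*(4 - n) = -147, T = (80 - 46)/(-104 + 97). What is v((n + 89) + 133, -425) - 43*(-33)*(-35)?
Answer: -2790765/56 ≈ -49835.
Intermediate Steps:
T = -34/7 (T = 34/(-7) = 34*(-1/7) = -34/7 ≈ -4.8571)
n = 57/2 (n = 4 - 1/6*(-147) = 4 + 49/2 = 57/2 ≈ 28.500)
v(O, Q) = -17/14 - O/4 + Q/4 (v(O, Q) = -((O - Q) - 1*(-34/7))/4 = -((O - Q) + 34/7)/4 = -(34/7 + O - Q)/4 = -17/14 - O/4 + Q/4)
v((n + 89) + 133, -425) - 43*(-33)*(-35) = (-17/14 - ((57/2 + 89) + 133)/4 + (1/4)*(-425)) - 43*(-33)*(-35) = (-17/14 - (235/2 + 133)/4 - 425/4) + 1419*(-35) = (-17/14 - 1/4*501/2 - 425/4) - 49665 = (-17/14 - 501/8 - 425/4) - 49665 = -9525/56 - 49665 = -2790765/56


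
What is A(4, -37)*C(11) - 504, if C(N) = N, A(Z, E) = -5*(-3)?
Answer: -339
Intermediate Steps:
A(Z, E) = 15
A(4, -37)*C(11) - 504 = 15*11 - 504 = 165 - 504 = -339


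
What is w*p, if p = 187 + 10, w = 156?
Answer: 30732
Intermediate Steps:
p = 197
w*p = 156*197 = 30732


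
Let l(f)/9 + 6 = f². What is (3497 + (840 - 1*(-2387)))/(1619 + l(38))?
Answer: 6724/14561 ≈ 0.46178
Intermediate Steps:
l(f) = -54 + 9*f²
(3497 + (840 - 1*(-2387)))/(1619 + l(38)) = (3497 + (840 - 1*(-2387)))/(1619 + (-54 + 9*38²)) = (3497 + (840 + 2387))/(1619 + (-54 + 9*1444)) = (3497 + 3227)/(1619 + (-54 + 12996)) = 6724/(1619 + 12942) = 6724/14561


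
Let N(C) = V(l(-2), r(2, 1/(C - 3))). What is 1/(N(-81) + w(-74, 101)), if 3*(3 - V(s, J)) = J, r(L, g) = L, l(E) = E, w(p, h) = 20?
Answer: 3/67 ≈ 0.044776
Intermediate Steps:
V(s, J) = 3 - J/3
N(C) = 7/3 (N(C) = 3 - ⅓*2 = 3 - ⅔ = 7/3)
1/(N(-81) + w(-74, 101)) = 1/(7/3 + 20) = 1/(67/3) = 3/67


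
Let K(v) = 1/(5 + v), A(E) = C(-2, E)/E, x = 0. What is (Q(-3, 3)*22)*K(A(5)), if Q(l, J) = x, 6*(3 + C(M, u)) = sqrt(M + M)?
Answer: 0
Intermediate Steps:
C(M, u) = -3 + sqrt(2)*sqrt(M)/6 (C(M, u) = -3 + sqrt(M + M)/6 = -3 + sqrt(2*M)/6 = -3 + (sqrt(2)*sqrt(M))/6 = -3 + sqrt(2)*sqrt(M)/6)
Q(l, J) = 0
A(E) = (-3 + I/3)/E (A(E) = (-3 + sqrt(2)*sqrt(-2)/6)/E = (-3 + sqrt(2)*(I*sqrt(2))/6)/E = (-3 + I/3)/E)
(Q(-3, 3)*22)*K(A(5)) = (0*22)/(5 + (1/3)*(-9 + I)/5) = 0/(5 + (1/3)*(1/5)*(-9 + I)) = 0/(5 + (-3/5 + I/15)) = 0/(22/5 + I/15) = 0*(225*(22/5 - I/15)/4357) = 0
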